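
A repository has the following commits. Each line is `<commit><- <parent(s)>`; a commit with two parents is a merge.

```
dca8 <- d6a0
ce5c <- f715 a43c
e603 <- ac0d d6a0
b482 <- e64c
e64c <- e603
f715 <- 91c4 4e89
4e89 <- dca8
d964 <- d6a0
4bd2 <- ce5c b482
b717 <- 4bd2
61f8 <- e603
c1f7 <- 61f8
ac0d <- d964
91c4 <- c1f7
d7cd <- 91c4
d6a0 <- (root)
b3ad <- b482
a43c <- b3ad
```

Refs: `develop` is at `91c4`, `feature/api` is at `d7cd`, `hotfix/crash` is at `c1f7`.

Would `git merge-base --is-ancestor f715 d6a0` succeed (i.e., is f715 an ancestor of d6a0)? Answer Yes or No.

No

Ancestors of d6a0: {d6a0}.
f715 is not in that set, so it is not an ancestor of d6a0.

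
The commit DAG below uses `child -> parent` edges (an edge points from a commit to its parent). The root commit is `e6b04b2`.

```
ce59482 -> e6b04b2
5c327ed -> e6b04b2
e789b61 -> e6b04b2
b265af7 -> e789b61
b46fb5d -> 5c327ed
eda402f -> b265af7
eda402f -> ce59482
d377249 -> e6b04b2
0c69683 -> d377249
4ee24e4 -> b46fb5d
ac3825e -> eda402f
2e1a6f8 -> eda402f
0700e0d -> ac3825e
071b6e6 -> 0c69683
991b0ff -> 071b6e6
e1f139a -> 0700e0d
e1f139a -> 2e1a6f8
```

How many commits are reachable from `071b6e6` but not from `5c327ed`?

Reachable from 071b6e6: {071b6e6, 0c69683, d377249, e6b04b2}.
Reachable from 5c327ed: {5c327ed, e6b04b2}.
In 071b6e6's history but not 5c327ed's: {071b6e6, 0c69683, d377249} — 3 commits.

3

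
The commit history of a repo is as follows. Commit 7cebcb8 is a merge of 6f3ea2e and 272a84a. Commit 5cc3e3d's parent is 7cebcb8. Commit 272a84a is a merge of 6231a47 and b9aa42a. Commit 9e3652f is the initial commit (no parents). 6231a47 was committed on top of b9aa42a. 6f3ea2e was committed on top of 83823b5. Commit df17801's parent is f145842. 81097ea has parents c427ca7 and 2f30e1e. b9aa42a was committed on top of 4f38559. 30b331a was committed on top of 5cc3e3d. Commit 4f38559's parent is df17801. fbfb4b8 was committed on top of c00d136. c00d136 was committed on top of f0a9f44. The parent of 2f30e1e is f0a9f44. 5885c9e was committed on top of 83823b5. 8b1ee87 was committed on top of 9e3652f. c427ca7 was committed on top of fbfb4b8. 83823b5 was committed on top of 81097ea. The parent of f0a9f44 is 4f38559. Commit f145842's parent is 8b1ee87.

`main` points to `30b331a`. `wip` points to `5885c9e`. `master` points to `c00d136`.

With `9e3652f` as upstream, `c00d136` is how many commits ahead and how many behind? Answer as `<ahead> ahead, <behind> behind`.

6 ahead, 0 behind

Reachable from c00d136: {4f38559, 8b1ee87, 9e3652f, c00d136, df17801, f0a9f44, f145842}.
Reachable from 9e3652f: {9e3652f}.
Only in c00d136's history (ahead): {4f38559, 8b1ee87, c00d136, df17801, f0a9f44, f145842} — 6.
Only in 9e3652f's history (behind): {} — 0.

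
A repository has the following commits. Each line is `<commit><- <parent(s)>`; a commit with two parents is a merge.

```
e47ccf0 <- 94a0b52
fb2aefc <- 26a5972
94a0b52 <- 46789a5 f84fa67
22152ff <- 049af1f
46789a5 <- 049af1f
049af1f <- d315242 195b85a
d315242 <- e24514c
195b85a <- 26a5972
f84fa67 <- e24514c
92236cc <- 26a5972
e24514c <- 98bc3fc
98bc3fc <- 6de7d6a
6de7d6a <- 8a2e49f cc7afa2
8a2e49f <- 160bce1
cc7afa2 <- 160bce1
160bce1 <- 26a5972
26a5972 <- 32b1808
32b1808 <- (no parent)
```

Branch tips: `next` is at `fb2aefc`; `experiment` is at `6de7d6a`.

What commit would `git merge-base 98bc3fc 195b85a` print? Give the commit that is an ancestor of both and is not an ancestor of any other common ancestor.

26a5972

Ancestors of 98bc3fc: {160bce1, 26a5972, 32b1808, 6de7d6a, 8a2e49f, 98bc3fc, cc7afa2}.
Ancestors of 195b85a: {195b85a, 26a5972, 32b1808}.
Common ancestors: {26a5972, 32b1808}.
Among these, 26a5972 is not an ancestor of any other common ancestor — it is the merge base.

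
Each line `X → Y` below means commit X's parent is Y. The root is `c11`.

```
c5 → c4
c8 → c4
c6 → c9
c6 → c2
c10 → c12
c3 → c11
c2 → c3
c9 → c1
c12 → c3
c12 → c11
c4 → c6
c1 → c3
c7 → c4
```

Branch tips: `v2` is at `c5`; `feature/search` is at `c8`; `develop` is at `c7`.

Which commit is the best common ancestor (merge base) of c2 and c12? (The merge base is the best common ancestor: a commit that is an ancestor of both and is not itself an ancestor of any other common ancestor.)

c3

Ancestors of c2: {c11, c2, c3}.
Ancestors of c12: {c11, c12, c3}.
Common ancestors: {c11, c3}.
Among these, c3 is not an ancestor of any other common ancestor — it is the merge base.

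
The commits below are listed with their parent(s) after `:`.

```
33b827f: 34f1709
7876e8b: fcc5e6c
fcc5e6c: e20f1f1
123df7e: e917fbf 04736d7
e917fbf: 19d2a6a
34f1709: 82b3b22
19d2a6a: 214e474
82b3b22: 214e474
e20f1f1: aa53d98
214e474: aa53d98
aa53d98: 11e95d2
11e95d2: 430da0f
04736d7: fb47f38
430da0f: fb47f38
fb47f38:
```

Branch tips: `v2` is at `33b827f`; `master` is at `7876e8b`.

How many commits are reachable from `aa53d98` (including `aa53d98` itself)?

4

Walking parent pointers from aa53d98: reachable set = {11e95d2, 430da0f, aa53d98, fb47f38}.
That is 4 commits.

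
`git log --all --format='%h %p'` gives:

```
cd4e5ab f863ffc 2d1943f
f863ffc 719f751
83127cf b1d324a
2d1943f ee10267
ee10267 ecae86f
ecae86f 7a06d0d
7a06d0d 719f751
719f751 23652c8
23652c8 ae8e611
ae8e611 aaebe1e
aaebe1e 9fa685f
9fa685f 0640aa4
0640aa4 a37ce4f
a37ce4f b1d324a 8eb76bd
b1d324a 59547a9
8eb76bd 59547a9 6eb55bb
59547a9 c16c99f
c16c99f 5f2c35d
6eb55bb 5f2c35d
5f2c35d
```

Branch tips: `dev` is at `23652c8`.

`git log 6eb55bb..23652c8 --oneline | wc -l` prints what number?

10

Reachable from 23652c8: {0640aa4, 23652c8, 59547a9, 5f2c35d, 6eb55bb, 8eb76bd, 9fa685f, a37ce4f, aaebe1e, ae8e611, b1d324a, c16c99f}.
Reachable from 6eb55bb: {5f2c35d, 6eb55bb}.
In 23652c8's history but not 6eb55bb's: {0640aa4, 23652c8, 59547a9, 8eb76bd, 9fa685f, a37ce4f, aaebe1e, ae8e611, b1d324a, c16c99f} — 10 commits.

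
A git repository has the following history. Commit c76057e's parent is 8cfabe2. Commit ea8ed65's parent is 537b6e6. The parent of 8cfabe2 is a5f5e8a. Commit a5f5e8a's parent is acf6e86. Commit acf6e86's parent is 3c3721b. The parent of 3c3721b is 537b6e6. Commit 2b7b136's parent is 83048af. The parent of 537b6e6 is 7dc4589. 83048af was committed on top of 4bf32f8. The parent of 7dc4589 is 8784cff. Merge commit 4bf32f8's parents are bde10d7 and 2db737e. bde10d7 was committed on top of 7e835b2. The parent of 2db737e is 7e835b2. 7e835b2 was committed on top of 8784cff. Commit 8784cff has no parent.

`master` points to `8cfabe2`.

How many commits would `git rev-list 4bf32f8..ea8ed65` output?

Reachable from ea8ed65: {537b6e6, 7dc4589, 8784cff, ea8ed65}.
Reachable from 4bf32f8: {2db737e, 4bf32f8, 7e835b2, 8784cff, bde10d7}.
In ea8ed65's history but not 4bf32f8's: {537b6e6, 7dc4589, ea8ed65} — 3 commits.

3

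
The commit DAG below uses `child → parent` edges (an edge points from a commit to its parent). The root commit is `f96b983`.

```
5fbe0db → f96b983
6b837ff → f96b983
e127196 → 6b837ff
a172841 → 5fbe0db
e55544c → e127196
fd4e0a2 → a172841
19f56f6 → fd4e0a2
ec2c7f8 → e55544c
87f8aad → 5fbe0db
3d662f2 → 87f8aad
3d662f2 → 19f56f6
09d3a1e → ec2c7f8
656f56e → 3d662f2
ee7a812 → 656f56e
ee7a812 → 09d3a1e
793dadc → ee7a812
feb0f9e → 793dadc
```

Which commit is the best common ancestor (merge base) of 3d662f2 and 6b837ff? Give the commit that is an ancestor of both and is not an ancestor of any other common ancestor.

Ancestors of 3d662f2: {19f56f6, 3d662f2, 5fbe0db, 87f8aad, a172841, f96b983, fd4e0a2}.
Ancestors of 6b837ff: {6b837ff, f96b983}.
Common ancestors: {f96b983}.
The only common ancestor is f96b983, so it is the merge base.

f96b983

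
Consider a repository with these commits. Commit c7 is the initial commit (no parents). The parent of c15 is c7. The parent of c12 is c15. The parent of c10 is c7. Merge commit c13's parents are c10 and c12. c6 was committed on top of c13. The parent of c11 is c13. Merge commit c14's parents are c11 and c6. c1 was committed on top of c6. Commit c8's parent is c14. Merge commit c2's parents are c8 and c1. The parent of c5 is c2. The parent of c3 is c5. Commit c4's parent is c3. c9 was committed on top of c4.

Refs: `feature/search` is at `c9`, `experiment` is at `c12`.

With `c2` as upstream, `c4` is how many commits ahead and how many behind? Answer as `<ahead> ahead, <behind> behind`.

3 ahead, 0 behind

Reachable from c4: {c1, c10, c11, c12, c13, c14, c15, c2, c3, c4, c5, c6, c7, c8}.
Reachable from c2: {c1, c10, c11, c12, c13, c14, c15, c2, c6, c7, c8}.
Only in c4's history (ahead): {c3, c4, c5} — 3.
Only in c2's history (behind): {} — 0.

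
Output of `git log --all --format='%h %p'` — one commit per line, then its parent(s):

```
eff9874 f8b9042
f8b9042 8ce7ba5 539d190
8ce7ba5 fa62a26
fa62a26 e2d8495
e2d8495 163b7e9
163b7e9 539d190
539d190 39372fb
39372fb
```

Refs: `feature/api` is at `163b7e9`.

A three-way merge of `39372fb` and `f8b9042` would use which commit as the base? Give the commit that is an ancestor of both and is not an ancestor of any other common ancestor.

Ancestors of 39372fb: {39372fb}.
Ancestors of f8b9042: {163b7e9, 39372fb, 539d190, 8ce7ba5, e2d8495, f8b9042, fa62a26}.
Common ancestors: {39372fb}.
The only common ancestor is 39372fb, so it is the merge base.

39372fb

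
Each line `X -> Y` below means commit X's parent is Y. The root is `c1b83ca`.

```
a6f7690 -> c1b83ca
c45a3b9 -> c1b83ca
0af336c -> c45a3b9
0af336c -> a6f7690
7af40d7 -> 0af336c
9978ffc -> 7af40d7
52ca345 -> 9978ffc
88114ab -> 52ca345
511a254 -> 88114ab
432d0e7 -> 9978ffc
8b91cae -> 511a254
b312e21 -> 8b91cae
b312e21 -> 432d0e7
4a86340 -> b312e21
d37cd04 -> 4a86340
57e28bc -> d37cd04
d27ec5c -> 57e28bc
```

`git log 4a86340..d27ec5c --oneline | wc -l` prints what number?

Reachable from d27ec5c: {0af336c, 432d0e7, 4a86340, 511a254, 52ca345, 57e28bc, 7af40d7, 88114ab, 8b91cae, 9978ffc, a6f7690, b312e21, c1b83ca, c45a3b9, d27ec5c, d37cd04}.
Reachable from 4a86340: {0af336c, 432d0e7, 4a86340, 511a254, 52ca345, 7af40d7, 88114ab, 8b91cae, 9978ffc, a6f7690, b312e21, c1b83ca, c45a3b9}.
In d27ec5c's history but not 4a86340's: {57e28bc, d27ec5c, d37cd04} — 3 commits.

3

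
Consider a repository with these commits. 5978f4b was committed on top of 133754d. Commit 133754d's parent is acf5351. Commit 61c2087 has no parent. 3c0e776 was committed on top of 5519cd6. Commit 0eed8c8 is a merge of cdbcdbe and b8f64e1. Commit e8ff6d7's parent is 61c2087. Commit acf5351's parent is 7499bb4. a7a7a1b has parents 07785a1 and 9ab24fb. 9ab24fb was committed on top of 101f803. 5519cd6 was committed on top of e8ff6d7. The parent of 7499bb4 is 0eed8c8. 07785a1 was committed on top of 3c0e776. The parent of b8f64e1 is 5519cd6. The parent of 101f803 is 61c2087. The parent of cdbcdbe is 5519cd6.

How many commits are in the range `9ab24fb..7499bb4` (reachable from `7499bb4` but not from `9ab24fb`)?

Reachable from 7499bb4: {0eed8c8, 5519cd6, 61c2087, 7499bb4, b8f64e1, cdbcdbe, e8ff6d7}.
Reachable from 9ab24fb: {101f803, 61c2087, 9ab24fb}.
In 7499bb4's history but not 9ab24fb's: {0eed8c8, 5519cd6, 7499bb4, b8f64e1, cdbcdbe, e8ff6d7} — 6 commits.

6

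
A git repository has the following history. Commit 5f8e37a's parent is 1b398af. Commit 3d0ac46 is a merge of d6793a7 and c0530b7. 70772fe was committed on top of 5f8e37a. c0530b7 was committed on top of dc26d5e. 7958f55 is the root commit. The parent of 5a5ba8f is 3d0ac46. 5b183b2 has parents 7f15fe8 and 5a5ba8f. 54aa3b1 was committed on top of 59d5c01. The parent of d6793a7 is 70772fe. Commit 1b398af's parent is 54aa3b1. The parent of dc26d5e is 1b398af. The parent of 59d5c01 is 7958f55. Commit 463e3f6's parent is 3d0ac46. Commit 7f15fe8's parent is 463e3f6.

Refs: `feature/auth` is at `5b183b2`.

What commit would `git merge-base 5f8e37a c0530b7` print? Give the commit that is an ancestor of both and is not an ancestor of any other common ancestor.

Ancestors of 5f8e37a: {1b398af, 54aa3b1, 59d5c01, 5f8e37a, 7958f55}.
Ancestors of c0530b7: {1b398af, 54aa3b1, 59d5c01, 7958f55, c0530b7, dc26d5e}.
Common ancestors: {1b398af, 54aa3b1, 59d5c01, 7958f55}.
Among these, 1b398af is not an ancestor of any other common ancestor — it is the merge base.

1b398af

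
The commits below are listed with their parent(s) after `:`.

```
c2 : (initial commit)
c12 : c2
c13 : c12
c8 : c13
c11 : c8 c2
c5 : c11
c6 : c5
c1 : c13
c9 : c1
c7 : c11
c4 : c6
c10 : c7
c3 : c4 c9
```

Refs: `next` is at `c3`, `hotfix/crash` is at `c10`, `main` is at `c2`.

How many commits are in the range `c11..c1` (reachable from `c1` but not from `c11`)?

Reachable from c1: {c1, c12, c13, c2}.
Reachable from c11: {c11, c12, c13, c2, c8}.
In c1's history but not c11's: {c1} — 1 commit.

1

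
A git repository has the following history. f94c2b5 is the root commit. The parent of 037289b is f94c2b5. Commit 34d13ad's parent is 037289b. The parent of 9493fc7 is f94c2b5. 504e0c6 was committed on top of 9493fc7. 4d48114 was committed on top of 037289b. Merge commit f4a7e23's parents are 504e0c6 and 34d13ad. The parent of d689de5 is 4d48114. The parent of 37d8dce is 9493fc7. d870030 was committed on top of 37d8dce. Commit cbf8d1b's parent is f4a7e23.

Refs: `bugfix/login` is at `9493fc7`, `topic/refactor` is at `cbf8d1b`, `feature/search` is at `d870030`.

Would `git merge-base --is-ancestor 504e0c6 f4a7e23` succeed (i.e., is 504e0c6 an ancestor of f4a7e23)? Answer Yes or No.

Yes

Ancestors of f4a7e23 (commits reachable by following parents): {037289b, 34d13ad, 504e0c6, 9493fc7, f4a7e23, f94c2b5}.
504e0c6 is in that set, so it is an ancestor of f4a7e23.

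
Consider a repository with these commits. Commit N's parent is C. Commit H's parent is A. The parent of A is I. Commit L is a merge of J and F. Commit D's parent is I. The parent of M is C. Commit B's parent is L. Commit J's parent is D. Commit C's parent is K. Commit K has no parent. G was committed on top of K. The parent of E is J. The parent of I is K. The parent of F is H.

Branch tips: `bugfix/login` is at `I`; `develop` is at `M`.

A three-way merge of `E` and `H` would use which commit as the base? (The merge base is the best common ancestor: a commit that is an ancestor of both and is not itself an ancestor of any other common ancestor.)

Ancestors of E: {D, E, I, J, K}.
Ancestors of H: {A, H, I, K}.
Common ancestors: {I, K}.
Among these, I is not an ancestor of any other common ancestor — it is the merge base.

I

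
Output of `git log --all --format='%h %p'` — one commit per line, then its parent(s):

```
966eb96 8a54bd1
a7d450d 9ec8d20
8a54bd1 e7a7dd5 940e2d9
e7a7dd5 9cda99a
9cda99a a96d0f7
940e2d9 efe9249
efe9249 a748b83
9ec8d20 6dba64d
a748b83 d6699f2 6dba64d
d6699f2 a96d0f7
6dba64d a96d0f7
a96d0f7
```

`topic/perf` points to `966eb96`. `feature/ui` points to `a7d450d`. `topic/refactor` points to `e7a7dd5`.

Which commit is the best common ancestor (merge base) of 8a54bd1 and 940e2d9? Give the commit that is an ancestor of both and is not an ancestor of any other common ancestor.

Ancestors of 8a54bd1: {6dba64d, 8a54bd1, 940e2d9, 9cda99a, a748b83, a96d0f7, d6699f2, e7a7dd5, efe9249}.
Ancestors of 940e2d9: {6dba64d, 940e2d9, a748b83, a96d0f7, d6699f2, efe9249}.
Common ancestors: {6dba64d, 940e2d9, a748b83, a96d0f7, d6699f2, efe9249}.
Among these, 940e2d9 is not an ancestor of any other common ancestor — it is the merge base.

940e2d9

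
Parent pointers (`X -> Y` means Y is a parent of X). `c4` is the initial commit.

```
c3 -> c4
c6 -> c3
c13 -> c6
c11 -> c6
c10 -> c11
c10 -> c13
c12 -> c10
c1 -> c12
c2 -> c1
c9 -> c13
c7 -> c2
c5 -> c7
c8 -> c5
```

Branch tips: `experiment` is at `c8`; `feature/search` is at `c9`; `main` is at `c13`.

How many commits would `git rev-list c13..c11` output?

1

Reachable from c11: {c11, c3, c4, c6}.
Reachable from c13: {c13, c3, c4, c6}.
In c11's history but not c13's: {c11} — 1 commit.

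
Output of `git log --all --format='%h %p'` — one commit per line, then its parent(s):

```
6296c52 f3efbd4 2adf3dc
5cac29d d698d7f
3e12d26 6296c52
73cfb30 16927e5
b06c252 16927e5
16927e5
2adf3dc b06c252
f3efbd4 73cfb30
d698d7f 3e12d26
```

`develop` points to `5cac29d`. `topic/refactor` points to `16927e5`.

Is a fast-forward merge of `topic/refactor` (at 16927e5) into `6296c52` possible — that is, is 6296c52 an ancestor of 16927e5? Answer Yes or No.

No

A fast-forward from 6296c52 to 16927e5 is possible iff 6296c52 is an ancestor of 16927e5.
Ancestors of 16927e5: {16927e5}.
6296c52 is not among them, so fast-forward is not possible.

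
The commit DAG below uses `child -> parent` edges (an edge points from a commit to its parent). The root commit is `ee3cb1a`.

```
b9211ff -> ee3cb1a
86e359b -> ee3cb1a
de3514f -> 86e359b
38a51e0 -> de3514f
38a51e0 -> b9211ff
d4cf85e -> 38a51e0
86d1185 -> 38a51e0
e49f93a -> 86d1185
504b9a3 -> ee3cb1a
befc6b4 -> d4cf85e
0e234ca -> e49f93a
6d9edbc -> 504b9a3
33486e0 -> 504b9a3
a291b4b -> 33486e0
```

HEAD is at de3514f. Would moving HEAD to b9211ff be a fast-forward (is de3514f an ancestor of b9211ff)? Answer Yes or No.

No

A fast-forward from de3514f to b9211ff is possible iff de3514f is an ancestor of b9211ff.
Ancestors of b9211ff: {b9211ff, ee3cb1a}.
de3514f is not among them, so fast-forward is not possible.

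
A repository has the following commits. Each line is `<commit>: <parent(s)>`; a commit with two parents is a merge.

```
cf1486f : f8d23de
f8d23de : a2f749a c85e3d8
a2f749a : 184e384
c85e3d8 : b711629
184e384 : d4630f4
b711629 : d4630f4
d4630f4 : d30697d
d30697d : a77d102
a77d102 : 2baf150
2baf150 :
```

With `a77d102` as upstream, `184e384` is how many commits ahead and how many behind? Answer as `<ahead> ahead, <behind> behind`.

3 ahead, 0 behind

Reachable from 184e384: {184e384, 2baf150, a77d102, d30697d, d4630f4}.
Reachable from a77d102: {2baf150, a77d102}.
Only in 184e384's history (ahead): {184e384, d30697d, d4630f4} — 3.
Only in a77d102's history (behind): {} — 0.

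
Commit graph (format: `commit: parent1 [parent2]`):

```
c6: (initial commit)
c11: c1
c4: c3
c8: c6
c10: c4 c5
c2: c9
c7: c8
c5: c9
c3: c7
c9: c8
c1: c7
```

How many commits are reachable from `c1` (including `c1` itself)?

4

Walking parent pointers from c1: reachable set = {c1, c6, c7, c8}.
That is 4 commits.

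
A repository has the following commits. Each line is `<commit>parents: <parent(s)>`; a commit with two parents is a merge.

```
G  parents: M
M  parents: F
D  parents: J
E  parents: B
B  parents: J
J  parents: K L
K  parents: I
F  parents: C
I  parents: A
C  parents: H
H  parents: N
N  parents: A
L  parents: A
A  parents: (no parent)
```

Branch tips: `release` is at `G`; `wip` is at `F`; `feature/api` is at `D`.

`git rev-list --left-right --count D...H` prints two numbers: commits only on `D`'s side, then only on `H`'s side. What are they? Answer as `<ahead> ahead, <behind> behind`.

Reachable from D: {A, D, I, J, K, L}.
Reachable from H: {A, H, N}.
Only in D's history (ahead): {D, I, J, K, L} — 5.
Only in H's history (behind): {H, N} — 2.

5 ahead, 2 behind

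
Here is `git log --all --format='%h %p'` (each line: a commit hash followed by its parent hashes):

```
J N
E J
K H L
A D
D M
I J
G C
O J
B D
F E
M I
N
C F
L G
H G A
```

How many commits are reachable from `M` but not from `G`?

2

Reachable from M: {I, J, M, N}.
Reachable from G: {C, E, F, G, J, N}.
In M's history but not G's: {I, M} — 2 commits.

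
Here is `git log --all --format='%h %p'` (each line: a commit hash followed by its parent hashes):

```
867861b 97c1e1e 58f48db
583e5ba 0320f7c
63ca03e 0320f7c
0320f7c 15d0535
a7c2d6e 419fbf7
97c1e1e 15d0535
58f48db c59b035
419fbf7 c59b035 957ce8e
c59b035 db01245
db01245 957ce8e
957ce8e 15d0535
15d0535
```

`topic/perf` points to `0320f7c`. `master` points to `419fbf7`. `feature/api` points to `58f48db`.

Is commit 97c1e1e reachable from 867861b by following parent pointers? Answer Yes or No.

Yes

Ancestors of 867861b (commits reachable by following parents): {15d0535, 58f48db, 867861b, 957ce8e, 97c1e1e, c59b035, db01245}.
97c1e1e is in that set, so it is an ancestor of 867861b.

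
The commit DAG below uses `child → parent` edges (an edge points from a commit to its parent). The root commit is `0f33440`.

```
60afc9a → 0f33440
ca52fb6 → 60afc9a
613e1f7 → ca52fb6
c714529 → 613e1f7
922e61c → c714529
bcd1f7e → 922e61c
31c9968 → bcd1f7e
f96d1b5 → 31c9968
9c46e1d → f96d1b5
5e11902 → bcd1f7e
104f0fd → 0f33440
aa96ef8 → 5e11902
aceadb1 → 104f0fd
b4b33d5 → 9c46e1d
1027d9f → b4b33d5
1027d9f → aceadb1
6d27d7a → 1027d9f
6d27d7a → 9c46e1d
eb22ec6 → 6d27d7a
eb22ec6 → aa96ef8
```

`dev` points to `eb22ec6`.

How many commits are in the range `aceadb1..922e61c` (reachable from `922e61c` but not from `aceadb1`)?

5

Reachable from 922e61c: {0f33440, 60afc9a, 613e1f7, 922e61c, c714529, ca52fb6}.
Reachable from aceadb1: {0f33440, 104f0fd, aceadb1}.
In 922e61c's history but not aceadb1's: {60afc9a, 613e1f7, 922e61c, c714529, ca52fb6} — 5 commits.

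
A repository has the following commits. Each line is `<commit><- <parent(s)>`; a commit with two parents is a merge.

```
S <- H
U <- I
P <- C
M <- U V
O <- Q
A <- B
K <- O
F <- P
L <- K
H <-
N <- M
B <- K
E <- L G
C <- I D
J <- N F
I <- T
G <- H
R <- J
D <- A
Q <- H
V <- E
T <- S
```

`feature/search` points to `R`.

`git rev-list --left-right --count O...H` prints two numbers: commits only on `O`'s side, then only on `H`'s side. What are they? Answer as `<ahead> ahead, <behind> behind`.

2 ahead, 0 behind

Reachable from O: {H, O, Q}.
Reachable from H: {H}.
Only in O's history (ahead): {O, Q} — 2.
Only in H's history (behind): {} — 0.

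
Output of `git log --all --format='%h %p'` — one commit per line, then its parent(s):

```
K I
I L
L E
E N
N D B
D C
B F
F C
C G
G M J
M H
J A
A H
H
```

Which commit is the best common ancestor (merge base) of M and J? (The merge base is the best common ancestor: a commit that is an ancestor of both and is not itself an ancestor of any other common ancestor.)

H

Ancestors of M: {H, M}.
Ancestors of J: {A, H, J}.
Common ancestors: {H}.
The only common ancestor is H, so it is the merge base.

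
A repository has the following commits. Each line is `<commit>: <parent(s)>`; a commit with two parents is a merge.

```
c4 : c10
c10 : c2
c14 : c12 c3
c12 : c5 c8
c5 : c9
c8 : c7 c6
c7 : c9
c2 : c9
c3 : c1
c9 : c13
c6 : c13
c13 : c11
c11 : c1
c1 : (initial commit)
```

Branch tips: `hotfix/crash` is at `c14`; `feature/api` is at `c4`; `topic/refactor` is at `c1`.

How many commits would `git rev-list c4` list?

Walking parent pointers from c4: reachable set = {c1, c10, c11, c13, c2, c4, c9}.
That is 7 commits.

7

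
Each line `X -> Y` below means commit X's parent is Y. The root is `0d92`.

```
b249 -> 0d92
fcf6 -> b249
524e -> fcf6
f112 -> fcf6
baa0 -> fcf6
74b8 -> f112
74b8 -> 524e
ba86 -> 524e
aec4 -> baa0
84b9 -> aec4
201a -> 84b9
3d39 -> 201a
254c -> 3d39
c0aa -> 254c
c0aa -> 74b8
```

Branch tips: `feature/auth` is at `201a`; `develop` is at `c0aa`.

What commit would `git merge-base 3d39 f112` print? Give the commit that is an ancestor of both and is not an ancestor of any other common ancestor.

fcf6

Ancestors of 3d39: {0d92, 201a, 3d39, 84b9, aec4, b249, baa0, fcf6}.
Ancestors of f112: {0d92, b249, f112, fcf6}.
Common ancestors: {0d92, b249, fcf6}.
Among these, fcf6 is not an ancestor of any other common ancestor — it is the merge base.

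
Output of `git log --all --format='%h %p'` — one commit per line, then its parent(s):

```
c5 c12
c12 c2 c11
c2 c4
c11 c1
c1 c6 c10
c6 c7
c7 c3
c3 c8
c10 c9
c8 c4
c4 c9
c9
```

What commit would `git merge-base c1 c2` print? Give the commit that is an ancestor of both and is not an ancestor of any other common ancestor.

Ancestors of c1: {c1, c10, c3, c4, c6, c7, c8, c9}.
Ancestors of c2: {c2, c4, c9}.
Common ancestors: {c4, c9}.
Among these, c4 is not an ancestor of any other common ancestor — it is the merge base.

c4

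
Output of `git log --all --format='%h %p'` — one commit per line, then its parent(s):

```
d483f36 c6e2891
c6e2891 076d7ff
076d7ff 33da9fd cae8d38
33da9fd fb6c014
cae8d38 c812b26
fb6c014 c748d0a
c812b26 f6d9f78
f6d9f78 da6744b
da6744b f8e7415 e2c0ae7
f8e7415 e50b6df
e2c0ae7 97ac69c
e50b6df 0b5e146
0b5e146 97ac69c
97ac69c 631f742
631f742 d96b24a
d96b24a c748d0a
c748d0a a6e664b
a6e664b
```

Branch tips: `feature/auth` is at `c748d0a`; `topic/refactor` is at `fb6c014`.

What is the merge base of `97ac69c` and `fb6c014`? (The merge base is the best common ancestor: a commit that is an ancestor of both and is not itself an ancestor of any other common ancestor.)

Ancestors of 97ac69c: {631f742, 97ac69c, a6e664b, c748d0a, d96b24a}.
Ancestors of fb6c014: {a6e664b, c748d0a, fb6c014}.
Common ancestors: {a6e664b, c748d0a}.
Among these, c748d0a is not an ancestor of any other common ancestor — it is the merge base.

c748d0a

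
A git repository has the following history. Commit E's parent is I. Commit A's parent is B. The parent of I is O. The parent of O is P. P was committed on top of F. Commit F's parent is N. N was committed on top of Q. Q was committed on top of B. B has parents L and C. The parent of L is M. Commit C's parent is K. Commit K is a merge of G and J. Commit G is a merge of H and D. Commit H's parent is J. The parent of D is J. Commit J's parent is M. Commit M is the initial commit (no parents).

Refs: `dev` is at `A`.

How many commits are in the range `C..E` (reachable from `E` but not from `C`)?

9

Reachable from E: {B, C, D, E, F, G, H, I, J, K, L, M, N, O, P, Q}.
Reachable from C: {C, D, G, H, J, K, M}.
In E's history but not C's: {B, E, F, I, L, N, O, P, Q} — 9 commits.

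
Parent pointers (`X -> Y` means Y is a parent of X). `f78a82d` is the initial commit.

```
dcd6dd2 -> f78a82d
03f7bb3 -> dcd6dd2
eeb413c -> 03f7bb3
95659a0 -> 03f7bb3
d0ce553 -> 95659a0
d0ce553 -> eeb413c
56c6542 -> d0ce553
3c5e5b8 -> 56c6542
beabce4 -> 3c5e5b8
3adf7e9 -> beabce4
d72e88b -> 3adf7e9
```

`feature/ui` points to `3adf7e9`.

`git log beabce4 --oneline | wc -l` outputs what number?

Walking parent pointers from beabce4: reachable set = {03f7bb3, 3c5e5b8, 56c6542, 95659a0, beabce4, d0ce553, dcd6dd2, eeb413c, f78a82d}.
That is 9 commits.

9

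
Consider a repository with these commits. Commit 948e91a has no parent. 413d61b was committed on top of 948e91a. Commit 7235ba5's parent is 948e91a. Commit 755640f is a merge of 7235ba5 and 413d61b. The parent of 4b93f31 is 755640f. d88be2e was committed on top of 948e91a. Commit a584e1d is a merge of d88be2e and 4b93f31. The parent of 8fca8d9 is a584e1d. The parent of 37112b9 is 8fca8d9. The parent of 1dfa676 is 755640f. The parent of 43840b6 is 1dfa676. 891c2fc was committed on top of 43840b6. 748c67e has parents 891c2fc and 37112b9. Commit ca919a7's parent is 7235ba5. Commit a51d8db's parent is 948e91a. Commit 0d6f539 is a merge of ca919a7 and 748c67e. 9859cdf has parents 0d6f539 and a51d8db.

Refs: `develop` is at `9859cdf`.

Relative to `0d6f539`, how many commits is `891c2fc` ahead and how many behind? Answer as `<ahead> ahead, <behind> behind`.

Reachable from 891c2fc: {1dfa676, 413d61b, 43840b6, 7235ba5, 755640f, 891c2fc, 948e91a}.
Reachable from 0d6f539: {0d6f539, 1dfa676, 37112b9, 413d61b, 43840b6, 4b93f31, 7235ba5, 748c67e, 755640f, 891c2fc, 8fca8d9, 948e91a, a584e1d, ca919a7, d88be2e}.
Only in 891c2fc's history (ahead): {} — 0.
Only in 0d6f539's history (behind): {0d6f539, 37112b9, 4b93f31, 748c67e, 8fca8d9, a584e1d, ca919a7, d88be2e} — 8.

0 ahead, 8 behind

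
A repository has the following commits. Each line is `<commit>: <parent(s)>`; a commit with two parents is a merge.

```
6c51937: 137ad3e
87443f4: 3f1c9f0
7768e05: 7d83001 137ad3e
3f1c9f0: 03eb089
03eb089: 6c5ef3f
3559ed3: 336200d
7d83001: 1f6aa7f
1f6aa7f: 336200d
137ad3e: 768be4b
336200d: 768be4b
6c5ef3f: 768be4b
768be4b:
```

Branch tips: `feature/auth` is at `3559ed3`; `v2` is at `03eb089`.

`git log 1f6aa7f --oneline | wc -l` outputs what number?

3

Walking parent pointers from 1f6aa7f: reachable set = {1f6aa7f, 336200d, 768be4b}.
That is 3 commits.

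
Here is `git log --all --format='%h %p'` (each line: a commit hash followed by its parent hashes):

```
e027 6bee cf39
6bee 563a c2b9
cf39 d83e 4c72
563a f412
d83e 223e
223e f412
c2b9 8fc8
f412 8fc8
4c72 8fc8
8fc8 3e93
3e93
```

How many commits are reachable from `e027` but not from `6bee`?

5

Reachable from e027: {223e, 3e93, 4c72, 563a, 6bee, 8fc8, c2b9, cf39, d83e, e027, f412}.
Reachable from 6bee: {3e93, 563a, 6bee, 8fc8, c2b9, f412}.
In e027's history but not 6bee's: {223e, 4c72, cf39, d83e, e027} — 5 commits.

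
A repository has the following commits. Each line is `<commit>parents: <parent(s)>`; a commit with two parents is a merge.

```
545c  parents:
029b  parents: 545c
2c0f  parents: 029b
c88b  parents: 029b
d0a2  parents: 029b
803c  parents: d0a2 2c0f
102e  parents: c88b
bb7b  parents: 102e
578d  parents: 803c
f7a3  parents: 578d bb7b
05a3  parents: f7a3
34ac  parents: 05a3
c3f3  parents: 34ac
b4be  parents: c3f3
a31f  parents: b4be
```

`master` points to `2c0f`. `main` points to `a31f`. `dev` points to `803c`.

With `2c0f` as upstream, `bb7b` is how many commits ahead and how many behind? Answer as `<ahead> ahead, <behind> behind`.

3 ahead, 1 behind

Reachable from bb7b: {029b, 102e, 545c, bb7b, c88b}.
Reachable from 2c0f: {029b, 2c0f, 545c}.
Only in bb7b's history (ahead): {102e, bb7b, c88b} — 3.
Only in 2c0f's history (behind): {2c0f} — 1.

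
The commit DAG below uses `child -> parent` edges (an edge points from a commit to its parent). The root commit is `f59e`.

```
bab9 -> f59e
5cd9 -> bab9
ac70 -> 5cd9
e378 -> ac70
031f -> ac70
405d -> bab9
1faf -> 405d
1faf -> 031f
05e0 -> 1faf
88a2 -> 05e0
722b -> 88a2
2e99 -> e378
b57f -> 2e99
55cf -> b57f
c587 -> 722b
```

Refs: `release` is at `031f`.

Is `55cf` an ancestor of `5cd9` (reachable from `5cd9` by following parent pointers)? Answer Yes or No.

No

Ancestors of 5cd9: {5cd9, bab9, f59e}.
55cf is not in that set, so it is not an ancestor of 5cd9.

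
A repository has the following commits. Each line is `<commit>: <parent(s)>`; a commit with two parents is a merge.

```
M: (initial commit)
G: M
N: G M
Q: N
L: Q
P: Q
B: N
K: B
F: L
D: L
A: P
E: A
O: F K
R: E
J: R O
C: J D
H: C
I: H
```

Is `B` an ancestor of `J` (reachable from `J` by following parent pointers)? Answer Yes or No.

Ancestors of J (commits reachable by following parents): {A, B, E, F, G, J, K, L, M, N, O, P, Q, R}.
B is in that set, so it is an ancestor of J.

Yes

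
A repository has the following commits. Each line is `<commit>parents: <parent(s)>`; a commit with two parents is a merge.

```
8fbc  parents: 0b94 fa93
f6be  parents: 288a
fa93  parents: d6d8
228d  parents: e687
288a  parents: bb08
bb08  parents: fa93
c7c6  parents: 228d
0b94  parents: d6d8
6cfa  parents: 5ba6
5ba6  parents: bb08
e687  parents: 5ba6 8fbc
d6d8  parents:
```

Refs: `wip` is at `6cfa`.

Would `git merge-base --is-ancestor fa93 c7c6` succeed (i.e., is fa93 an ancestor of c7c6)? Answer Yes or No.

Ancestors of c7c6 (commits reachable by following parents): {0b94, 228d, 5ba6, 8fbc, bb08, c7c6, d6d8, e687, fa93}.
fa93 is in that set, so it is an ancestor of c7c6.

Yes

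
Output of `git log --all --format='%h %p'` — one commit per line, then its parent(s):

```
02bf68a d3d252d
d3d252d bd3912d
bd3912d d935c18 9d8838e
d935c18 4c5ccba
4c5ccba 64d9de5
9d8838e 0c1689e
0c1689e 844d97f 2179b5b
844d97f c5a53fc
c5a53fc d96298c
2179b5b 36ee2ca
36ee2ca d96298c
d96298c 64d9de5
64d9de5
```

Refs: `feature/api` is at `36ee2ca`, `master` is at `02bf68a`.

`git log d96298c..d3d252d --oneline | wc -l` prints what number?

Reachable from d3d252d: {0c1689e, 2179b5b, 36ee2ca, 4c5ccba, 64d9de5, 844d97f, 9d8838e, bd3912d, c5a53fc, d3d252d, d935c18, d96298c}.
Reachable from d96298c: {64d9de5, d96298c}.
In d3d252d's history but not d96298c's: {0c1689e, 2179b5b, 36ee2ca, 4c5ccba, 844d97f, 9d8838e, bd3912d, c5a53fc, d3d252d, d935c18} — 10 commits.

10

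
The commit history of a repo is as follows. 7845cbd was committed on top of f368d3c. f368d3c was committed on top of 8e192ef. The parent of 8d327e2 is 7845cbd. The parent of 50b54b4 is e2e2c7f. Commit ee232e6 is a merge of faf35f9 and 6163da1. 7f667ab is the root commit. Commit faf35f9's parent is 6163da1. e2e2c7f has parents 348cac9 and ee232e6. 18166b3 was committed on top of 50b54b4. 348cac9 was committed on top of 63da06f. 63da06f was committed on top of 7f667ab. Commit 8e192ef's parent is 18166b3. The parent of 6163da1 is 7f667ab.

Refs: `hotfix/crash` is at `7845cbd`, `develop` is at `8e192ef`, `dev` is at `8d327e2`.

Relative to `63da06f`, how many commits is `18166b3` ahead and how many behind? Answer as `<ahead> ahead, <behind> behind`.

7 ahead, 0 behind

Reachable from 18166b3: {18166b3, 348cac9, 50b54b4, 6163da1, 63da06f, 7f667ab, e2e2c7f, ee232e6, faf35f9}.
Reachable from 63da06f: {63da06f, 7f667ab}.
Only in 18166b3's history (ahead): {18166b3, 348cac9, 50b54b4, 6163da1, e2e2c7f, ee232e6, faf35f9} — 7.
Only in 63da06f's history (behind): {} — 0.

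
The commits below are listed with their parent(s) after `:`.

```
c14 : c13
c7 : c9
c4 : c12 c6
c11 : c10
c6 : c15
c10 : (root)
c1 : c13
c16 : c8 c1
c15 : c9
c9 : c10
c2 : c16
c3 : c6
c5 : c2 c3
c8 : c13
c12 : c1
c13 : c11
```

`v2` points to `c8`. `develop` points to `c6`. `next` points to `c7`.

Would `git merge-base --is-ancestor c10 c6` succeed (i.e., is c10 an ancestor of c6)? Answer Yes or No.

Ancestors of c6 (commits reachable by following parents): {c10, c15, c6, c9}.
c10 is in that set, so it is an ancestor of c6.

Yes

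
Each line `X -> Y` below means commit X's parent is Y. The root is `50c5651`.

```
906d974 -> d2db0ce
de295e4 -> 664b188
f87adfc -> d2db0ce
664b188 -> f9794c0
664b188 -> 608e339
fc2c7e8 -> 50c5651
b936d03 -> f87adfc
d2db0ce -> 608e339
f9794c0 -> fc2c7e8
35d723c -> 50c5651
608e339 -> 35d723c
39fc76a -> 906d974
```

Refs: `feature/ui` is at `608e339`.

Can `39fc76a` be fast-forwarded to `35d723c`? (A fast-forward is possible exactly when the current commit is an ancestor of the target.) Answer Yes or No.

A fast-forward from 39fc76a to 35d723c is possible iff 39fc76a is an ancestor of 35d723c.
Ancestors of 35d723c: {35d723c, 50c5651}.
39fc76a is not among them, so fast-forward is not possible.

No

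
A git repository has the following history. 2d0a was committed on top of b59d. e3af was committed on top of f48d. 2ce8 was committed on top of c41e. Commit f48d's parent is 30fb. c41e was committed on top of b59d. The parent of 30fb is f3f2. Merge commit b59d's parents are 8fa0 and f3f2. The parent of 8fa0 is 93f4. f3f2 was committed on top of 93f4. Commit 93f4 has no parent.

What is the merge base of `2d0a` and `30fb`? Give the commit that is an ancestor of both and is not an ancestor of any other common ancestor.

f3f2

Ancestors of 2d0a: {2d0a, 8fa0, 93f4, b59d, f3f2}.
Ancestors of 30fb: {30fb, 93f4, f3f2}.
Common ancestors: {93f4, f3f2}.
Among these, f3f2 is not an ancestor of any other common ancestor — it is the merge base.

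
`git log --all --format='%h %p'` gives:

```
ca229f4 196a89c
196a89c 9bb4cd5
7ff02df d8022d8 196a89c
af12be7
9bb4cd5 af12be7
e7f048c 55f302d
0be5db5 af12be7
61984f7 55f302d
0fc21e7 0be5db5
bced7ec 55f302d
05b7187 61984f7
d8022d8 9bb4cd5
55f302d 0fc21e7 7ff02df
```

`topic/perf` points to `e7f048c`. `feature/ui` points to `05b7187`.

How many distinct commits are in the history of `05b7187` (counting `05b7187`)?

10

Walking parent pointers from 05b7187: reachable set = {05b7187, 0be5db5, 0fc21e7, 196a89c, 55f302d, 61984f7, 7ff02df, 9bb4cd5, af12be7, d8022d8}.
That is 10 commits.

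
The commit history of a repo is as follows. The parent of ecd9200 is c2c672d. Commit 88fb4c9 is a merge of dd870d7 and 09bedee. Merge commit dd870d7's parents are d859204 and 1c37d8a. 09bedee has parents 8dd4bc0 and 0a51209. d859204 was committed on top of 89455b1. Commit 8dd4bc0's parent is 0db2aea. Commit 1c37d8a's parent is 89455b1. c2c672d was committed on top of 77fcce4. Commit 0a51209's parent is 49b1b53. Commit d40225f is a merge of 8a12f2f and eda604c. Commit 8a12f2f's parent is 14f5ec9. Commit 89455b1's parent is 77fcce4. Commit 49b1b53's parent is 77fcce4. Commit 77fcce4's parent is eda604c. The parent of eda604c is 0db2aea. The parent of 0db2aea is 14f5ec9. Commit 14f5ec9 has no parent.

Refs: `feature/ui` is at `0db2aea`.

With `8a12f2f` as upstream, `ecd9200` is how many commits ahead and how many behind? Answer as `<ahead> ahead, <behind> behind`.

Reachable from ecd9200: {0db2aea, 14f5ec9, 77fcce4, c2c672d, ecd9200, eda604c}.
Reachable from 8a12f2f: {14f5ec9, 8a12f2f}.
Only in ecd9200's history (ahead): {0db2aea, 77fcce4, c2c672d, ecd9200, eda604c} — 5.
Only in 8a12f2f's history (behind): {8a12f2f} — 1.

5 ahead, 1 behind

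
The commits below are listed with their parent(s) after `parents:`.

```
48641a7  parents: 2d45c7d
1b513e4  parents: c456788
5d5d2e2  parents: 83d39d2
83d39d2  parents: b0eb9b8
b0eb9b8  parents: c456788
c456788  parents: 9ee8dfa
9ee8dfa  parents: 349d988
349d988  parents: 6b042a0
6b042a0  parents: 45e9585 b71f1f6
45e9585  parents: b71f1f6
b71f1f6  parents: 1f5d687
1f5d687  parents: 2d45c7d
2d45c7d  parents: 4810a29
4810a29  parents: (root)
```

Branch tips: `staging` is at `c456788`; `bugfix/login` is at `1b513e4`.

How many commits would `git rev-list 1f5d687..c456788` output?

6

Reachable from c456788: {1f5d687, 2d45c7d, 349d988, 45e9585, 4810a29, 6b042a0, 9ee8dfa, b71f1f6, c456788}.
Reachable from 1f5d687: {1f5d687, 2d45c7d, 4810a29}.
In c456788's history but not 1f5d687's: {349d988, 45e9585, 6b042a0, 9ee8dfa, b71f1f6, c456788} — 6 commits.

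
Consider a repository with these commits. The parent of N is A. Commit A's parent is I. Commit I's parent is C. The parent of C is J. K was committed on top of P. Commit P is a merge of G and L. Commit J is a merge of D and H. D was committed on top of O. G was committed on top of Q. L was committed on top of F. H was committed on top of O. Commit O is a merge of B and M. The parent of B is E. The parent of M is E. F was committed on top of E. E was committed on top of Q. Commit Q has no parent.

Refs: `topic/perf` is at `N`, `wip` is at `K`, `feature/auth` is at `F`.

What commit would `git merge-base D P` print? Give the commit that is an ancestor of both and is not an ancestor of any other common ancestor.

E

Ancestors of D: {B, D, E, M, O, Q}.
Ancestors of P: {E, F, G, L, P, Q}.
Common ancestors: {E, Q}.
Among these, E is not an ancestor of any other common ancestor — it is the merge base.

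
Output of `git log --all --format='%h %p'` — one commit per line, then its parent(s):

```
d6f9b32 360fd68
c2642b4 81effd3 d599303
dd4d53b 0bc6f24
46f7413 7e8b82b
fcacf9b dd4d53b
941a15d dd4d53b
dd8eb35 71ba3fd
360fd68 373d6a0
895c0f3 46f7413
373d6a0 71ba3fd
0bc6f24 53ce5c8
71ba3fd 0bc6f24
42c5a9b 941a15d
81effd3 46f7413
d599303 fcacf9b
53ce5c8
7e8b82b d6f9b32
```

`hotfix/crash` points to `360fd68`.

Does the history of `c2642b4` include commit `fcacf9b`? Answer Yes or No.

Yes

Ancestors of c2642b4 (commits reachable by following parents): {0bc6f24, 360fd68, 373d6a0, 46f7413, 53ce5c8, 71ba3fd, 7e8b82b, 81effd3, c2642b4, d599303, d6f9b32, dd4d53b, fcacf9b}.
fcacf9b is in that set, so it is an ancestor of c2642b4.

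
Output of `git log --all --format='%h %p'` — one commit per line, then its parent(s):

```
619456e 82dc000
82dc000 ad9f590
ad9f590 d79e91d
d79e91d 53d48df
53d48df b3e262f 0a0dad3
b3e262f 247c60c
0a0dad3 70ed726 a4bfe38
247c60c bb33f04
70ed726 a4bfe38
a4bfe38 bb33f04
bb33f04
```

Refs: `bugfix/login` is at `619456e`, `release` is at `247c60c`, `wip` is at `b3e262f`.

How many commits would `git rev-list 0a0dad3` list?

Walking parent pointers from 0a0dad3: reachable set = {0a0dad3, 70ed726, a4bfe38, bb33f04}.
That is 4 commits.

4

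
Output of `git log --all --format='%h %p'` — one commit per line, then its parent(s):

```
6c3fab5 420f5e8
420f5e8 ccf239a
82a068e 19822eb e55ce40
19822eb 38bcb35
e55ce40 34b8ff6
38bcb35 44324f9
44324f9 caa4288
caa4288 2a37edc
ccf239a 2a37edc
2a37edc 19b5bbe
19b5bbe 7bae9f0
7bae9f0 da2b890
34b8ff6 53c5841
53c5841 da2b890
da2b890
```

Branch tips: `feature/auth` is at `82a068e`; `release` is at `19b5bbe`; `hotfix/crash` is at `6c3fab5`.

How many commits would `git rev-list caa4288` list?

Walking parent pointers from caa4288: reachable set = {19b5bbe, 2a37edc, 7bae9f0, caa4288, da2b890}.
That is 5 commits.

5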